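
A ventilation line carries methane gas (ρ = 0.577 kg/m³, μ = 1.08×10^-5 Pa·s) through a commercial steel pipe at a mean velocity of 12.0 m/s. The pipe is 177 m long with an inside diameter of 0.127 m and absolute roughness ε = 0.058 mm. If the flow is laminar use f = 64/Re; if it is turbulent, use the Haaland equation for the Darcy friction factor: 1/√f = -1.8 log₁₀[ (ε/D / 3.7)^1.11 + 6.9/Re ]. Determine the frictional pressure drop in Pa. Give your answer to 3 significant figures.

Reynolds number Re = ρVD/μ = 0.577 · 12 · 0.127 / 1.08e-05 = 8.142e+04.
Re > 4000 → turbulent. Relative roughness ε/D = 5.8e-05/0.127 = 0.000457. Haaland: 1/√f = -1.8 log₁₀[(0.000457/3.7)^1.11 + 6.9/8.142e+04] = -1.8 log₁₀[4.59e-05 + 8.47e-05] = 6.991, so f = 0.02046.
Darcy-Weisbach: ΔP = f(L/D)(ρV²/2) = 0.02046·(177/0.127)·(0.577·12²/2) = 0.02046·1394·41.54 = 1185 Pa.

ΔP ≈ 1180 Pa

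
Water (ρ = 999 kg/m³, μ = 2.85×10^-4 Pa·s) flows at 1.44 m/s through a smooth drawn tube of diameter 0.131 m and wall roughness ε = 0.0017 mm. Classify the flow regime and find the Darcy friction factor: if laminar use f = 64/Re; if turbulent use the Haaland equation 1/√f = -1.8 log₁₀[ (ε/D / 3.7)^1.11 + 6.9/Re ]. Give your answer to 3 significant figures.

f ≈ 0.0126

Re = ρVD/μ = 999·1.44·0.131/0.000285 = 6.612e+05.
Re > 4000 → turbulent. ε/D = 1.7e-06/0.131 = 1.3e-05; Haaland: 1/√f = -1.8 log₁₀[8.81e-07 + 1.04e-05] = 8.903, so f = 0.01262.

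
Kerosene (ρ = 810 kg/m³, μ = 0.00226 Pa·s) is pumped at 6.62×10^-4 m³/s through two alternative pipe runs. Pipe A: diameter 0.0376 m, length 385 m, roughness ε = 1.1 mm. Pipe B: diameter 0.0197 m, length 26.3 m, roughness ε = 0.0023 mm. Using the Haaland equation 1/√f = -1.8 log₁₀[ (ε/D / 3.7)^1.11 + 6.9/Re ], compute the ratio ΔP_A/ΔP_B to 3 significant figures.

Pipe A: V = Q/A = 0.000662/0.00111 = 0.5962 m/s; Re = 8034; ε/D = 0.0293; Haaland → f = 0.06045; ΔP_A = f(L/D)(ρV²/2) = 8.911e+04 Pa.
Pipe B: V = Q/A = 0.000662/0.0003048 = 2.172 m/s; Re = 1.533e+04; ε/D = 0.000117; Haaland → f = 0.02771; ΔP_B = f(L/D)(ρV²/2) = 7.068e+04 Pa.
ΔP_A/ΔP_B = 8.911e+04/7.068e+04 = 1.26.

ΔP_A/ΔP_B ≈ 1.26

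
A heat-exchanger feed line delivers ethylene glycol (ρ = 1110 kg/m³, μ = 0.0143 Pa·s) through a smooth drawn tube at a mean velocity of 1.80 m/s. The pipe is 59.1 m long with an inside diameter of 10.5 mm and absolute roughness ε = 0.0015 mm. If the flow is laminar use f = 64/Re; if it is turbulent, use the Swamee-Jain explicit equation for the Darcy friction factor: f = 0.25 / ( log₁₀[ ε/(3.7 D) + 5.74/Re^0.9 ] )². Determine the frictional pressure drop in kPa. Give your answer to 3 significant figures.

Reynolds number Re = ρVD/μ = 1110 · 1.8 · 0.0105 / 0.0143 = 1467.
Re < 2300 → laminar flow, so f = 64/Re = 64/1467 = 0.04362 (the turbulent correlation is not needed).
Darcy-Weisbach: ΔP = f(L/D)(ρV²/2) = 0.04362·(59.1/0.0105)·(1110·1.8²/2) = 0.04362·5629·1798 = 4.415e+05 Pa.
ΔP = 4.415e+05 Pa = 442 kPa.

ΔP ≈ 442 kPa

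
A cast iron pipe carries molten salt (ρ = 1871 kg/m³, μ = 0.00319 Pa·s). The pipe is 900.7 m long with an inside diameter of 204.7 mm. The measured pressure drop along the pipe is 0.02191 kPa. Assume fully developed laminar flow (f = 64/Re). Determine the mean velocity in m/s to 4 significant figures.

V ≈ 0.009985 m/s

For laminar flow, f = 64/Re with Re = ρVD/μ, so Darcy-Weisbach reduces to ΔP = 32μLV/D². Solving for V: V = ΔP·D²/(32μL) = 21.91·(0.2047)²/(32·0.00319·900.7) = 0.009985 m/s.
Check: Re = ρVD/μ = 1871·0.009985·0.2047/0.00319 = 1199 < 2300, so the laminar assumption holds.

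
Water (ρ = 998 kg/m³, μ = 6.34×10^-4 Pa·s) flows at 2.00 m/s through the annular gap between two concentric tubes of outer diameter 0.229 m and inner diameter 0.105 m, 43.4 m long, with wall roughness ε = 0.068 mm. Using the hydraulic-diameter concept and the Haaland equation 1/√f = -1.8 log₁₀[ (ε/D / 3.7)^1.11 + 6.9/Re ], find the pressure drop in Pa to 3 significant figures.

Hydraulic diameter D_h = 4A/P = D_o - D_i = 0.229 - 0.105 = 0.124 m.
Re = ρVD_h/μ = 998·2·0.124/0.000634 = 3.904e+05.
ε/D_h = 6.8e-05/0.124 = 0.000548; Haaland gives 1/√f = -1.8 log₁₀[5.62e-05+1.77e-05] = 7.437, so f = 0.01808.
ΔP = f(L/D_h)(ρV²/2) = 0.01808·43.4/0.124·1996 = 1.263e+04 Pa.

ΔP ≈ 12600 Pa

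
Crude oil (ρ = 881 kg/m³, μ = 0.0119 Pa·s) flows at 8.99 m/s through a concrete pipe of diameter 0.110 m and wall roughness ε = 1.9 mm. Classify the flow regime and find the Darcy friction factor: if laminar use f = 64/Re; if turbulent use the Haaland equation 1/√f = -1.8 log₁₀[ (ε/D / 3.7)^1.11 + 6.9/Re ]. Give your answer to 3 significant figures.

Re = ρVD/μ = 881·8.99·0.11/0.0119 = 7.321e+04.
Re > 4000 → turbulent. ε/D = 0.0019/0.11 = 0.0173; Haaland: 1/√f = -1.8 log₁₀[0.00259 + 9.42e-05] = 4.629, so f = 0.04667.

f ≈ 0.0467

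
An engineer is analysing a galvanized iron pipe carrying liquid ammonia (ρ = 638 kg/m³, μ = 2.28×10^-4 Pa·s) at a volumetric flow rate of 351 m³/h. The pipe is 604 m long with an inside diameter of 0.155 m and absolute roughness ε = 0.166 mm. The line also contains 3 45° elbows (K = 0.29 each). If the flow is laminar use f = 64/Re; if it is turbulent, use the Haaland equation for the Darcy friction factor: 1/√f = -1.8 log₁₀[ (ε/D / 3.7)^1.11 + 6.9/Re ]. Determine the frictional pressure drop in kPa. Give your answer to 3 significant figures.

Q = 351 m³/h = 351/3600 = 0.0975 m³/s.
Cross-sectional area A = πD²/4 = π(0.155)²/4 = 0.01887 m²; mean velocity V = Q/A = 0.0975/0.01887 = 5.167 m/s.
Reynolds number Re = ρVD/μ = 638 · 5.167 · 0.155 / 0.000228 = 2.241e+06.
Re > 4000 → turbulent. Relative roughness ε/D = 0.000166/0.155 = 0.00107. Haaland: 1/√f = -1.8 log₁₀[(0.00107/3.7)^1.11 + 6.9/2.241e+06] = -1.8 log₁₀[0.000118 + 3.08e-06] = 7.05, so f = 0.02012.
Total minor-loss coefficient ΣK = 3·0.29 = 0.87.
ΔP = [f·L/D + ΣK]·(ρV²/2) = [0.02012·604/0.155 + 0.87]·(638·5.167²/2) = [78.41 + 0.87]·8517 = 6.752e+05 Pa.
ΔP = 6.752e+05 Pa = 675 kPa.

ΔP ≈ 675 kPa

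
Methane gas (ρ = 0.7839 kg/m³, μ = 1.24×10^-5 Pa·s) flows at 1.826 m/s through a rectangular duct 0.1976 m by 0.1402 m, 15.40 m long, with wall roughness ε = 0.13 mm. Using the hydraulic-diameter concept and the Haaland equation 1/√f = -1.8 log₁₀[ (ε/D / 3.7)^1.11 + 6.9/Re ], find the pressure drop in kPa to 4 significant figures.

ΔP ≈ 0.003379 kPa

Hydraulic diameter D_h = 4A/P = 4·(0.1976·0.1402)/(2·(0.1976+0.1402)) = 0.1108/0.6756 = 0.164 m.
Re = ρVD_h/μ = 0.7839·1.826·0.164/1.24e-05 = 1.893e+04.
ε/D_h = 0.00013/0.164 = 0.000793; Haaland gives 1/√f = -1.8 log₁₀[8.46e-05+0.000364] = 6.026, so f = 0.02754.
ΔP = f(L/D_h)(ρV²/2) = 0.02754·15.4/0.164·1.307 = 3.379 Pa.
ΔP = 0.003379 kPa.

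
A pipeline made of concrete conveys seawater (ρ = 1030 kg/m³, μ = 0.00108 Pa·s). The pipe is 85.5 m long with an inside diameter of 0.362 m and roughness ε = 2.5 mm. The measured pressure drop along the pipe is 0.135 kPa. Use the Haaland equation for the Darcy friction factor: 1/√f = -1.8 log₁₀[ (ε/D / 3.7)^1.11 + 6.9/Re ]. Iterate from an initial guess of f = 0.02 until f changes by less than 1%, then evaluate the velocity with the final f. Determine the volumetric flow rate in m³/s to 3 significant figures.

Rearranging Darcy-Weisbach: V = √(2·ΔP·D/(f·L·ρ)). With ε/D = 0.0025/0.362 = 0.00691, iterate starting from f = 0.02:
  f = 0.02 → V = √(2·135·0.362/(0.02·85.5·1030)) = 0.2356 m/s; Re = ρVD/μ = 8.133e+04; f → 0.03449
  f = 0.03449 → V = 0.1794 m/s; Re = 6.193e+04; f → 0.03475
Converged (Δf/f < 1%). With the final f = 0.03475: V = √(2·135·0.362/(0.03475·85.5·1030)) = 0.1787 m/s.
Q = V·A = 0.1787·(π/4·0.362²) = 0.01839 m³/s = 0.0184 m³/s.

Q ≈ 0.0184 m³/s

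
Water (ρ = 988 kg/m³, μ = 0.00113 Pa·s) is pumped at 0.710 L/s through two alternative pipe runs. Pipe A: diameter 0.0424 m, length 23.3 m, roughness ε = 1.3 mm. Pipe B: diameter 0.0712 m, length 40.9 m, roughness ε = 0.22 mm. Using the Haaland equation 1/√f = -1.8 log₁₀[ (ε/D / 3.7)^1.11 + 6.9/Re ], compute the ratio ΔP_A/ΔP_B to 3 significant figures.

Pipe A: V = Q/A = 0.00071/0.001412 = 0.5028 m/s; Re = 1.864e+04; ε/D = 0.0307; Haaland → f = 0.05943; ΔP_A = f(L/D)(ρV²/2) = 4079 Pa.
Pipe B: V = Q/A = 0.00071/0.003982 = 0.1783 m/s; Re = 1.11e+04; ε/D = 0.00309; Haaland → f = 0.03434; ΔP_B = f(L/D)(ρV²/2) = 309.9 Pa.
ΔP_A/ΔP_B = 4079/309.9 = 13.2.

ΔP_A/ΔP_B ≈ 13.2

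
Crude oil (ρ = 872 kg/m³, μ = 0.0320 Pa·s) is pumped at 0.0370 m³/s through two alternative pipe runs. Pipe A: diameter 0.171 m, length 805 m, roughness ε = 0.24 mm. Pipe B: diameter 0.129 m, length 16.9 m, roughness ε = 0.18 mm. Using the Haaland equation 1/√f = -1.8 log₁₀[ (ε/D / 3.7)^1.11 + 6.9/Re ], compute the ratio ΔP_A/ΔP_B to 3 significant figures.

ΔP_A/ΔP_B ≈ 12.5

Pipe A: V = Q/A = 0.037/0.02297 = 1.611 m/s; Re = 7507; ε/D = 0.0014; Haaland → f = 0.03506; ΔP_A = f(L/D)(ρV²/2) = 1.868e+05 Pa.
Pipe B: V = Q/A = 0.037/0.01307 = 2.831 m/s; Re = 9952; ε/D = 0.0014; Haaland → f = 0.03275; ΔP_B = f(L/D)(ρV²/2) = 1.499e+04 Pa.
ΔP_A/ΔP_B = 1.868e+05/1.499e+04 = 12.5.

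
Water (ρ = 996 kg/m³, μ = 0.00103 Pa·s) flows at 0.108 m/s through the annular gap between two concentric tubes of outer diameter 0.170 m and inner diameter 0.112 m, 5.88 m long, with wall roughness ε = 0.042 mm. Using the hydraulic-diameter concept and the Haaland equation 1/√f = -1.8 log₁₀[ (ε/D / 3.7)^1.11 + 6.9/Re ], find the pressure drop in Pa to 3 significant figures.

ΔP ≈ 21.4 Pa

Hydraulic diameter D_h = 4A/P = D_o - D_i = 0.17 - 0.112 = 0.058 m.
Re = ρVD_h/μ = 996·0.108·0.058/0.00103 = 6057.
ε/D_h = 4.2e-05/0.058 = 0.000724; Haaland gives 1/√f = -1.8 log₁₀[7.65e-05+0.00114] = 5.247, so f = 0.03632.
ΔP = f(L/D_h)(ρV²/2) = 0.03632·5.88/0.058·5.809 = 21.39 Pa.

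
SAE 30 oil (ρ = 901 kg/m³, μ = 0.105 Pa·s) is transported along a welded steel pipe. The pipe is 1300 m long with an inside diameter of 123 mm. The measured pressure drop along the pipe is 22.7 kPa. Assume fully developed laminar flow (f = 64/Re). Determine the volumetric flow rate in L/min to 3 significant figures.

For laminar flow, f = 64/Re with Re = ρVD/μ, so Darcy-Weisbach reduces to ΔP = 32μLV/D². Solving for V: V = ΔP·D²/(32μL) = 2.27e+04·(0.123)²/(32·0.105·1300) = 0.07862 m/s.
Check: Re = ρVD/μ = 901·0.07862·0.123/0.105 = 82.98 < 2300, so the laminar assumption holds.
Q = V·A = 0.07862·(π/4·0.123²) = 0.0009342 m³/s = 56.1 L/min.

Q ≈ 56.1 L/min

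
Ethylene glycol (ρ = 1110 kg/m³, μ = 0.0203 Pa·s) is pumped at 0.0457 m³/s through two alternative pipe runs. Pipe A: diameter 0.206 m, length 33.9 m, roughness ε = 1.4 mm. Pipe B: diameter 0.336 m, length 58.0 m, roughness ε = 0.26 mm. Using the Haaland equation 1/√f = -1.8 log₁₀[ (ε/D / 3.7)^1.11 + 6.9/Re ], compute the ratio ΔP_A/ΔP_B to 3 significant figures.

ΔP_A/ΔP_B ≈ 7.85

Pipe A: V = Q/A = 0.0457/0.03333 = 1.371 m/s; Re = 1.544e+04; ε/D = 0.0068; Haaland → f = 0.03761; ΔP_A = f(L/D)(ρV²/2) = 6458 Pa.
Pipe B: V = Q/A = 0.0457/0.08867 = 0.5154 m/s; Re = 9469; ε/D = 0.000774; Haaland → f = 0.0323; ΔP_B = f(L/D)(ρV²/2) = 822.1 Pa.
ΔP_A/ΔP_B = 6458/822.1 = 7.85.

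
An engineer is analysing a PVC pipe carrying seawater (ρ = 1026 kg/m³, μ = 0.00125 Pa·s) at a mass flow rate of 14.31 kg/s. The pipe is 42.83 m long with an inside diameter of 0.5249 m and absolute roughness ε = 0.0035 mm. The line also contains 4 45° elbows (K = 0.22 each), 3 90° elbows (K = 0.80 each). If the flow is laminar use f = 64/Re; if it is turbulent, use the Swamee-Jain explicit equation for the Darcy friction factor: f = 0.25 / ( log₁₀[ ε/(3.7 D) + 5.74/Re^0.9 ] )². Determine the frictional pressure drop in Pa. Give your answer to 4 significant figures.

ΔP ≈ 11.13 Pa

A = πD²/4 = π(0.5249)²/4 = 0.2164 m²; mean velocity V = ṁ/(ρA) = 14.31/(1026 · 0.2164) = 0.06445 m/s.
Reynolds number Re = ρVD/μ = 1026 · 0.06445 · 0.5249 / 0.00125 = 2.777e+04.
Re > 4000 → turbulent. Relative roughness ε/D = 3.5e-06/0.5249 = 6.67e-06. Swamee-Jain: f = 0.25/(log₁₀[6.67e-06/3.7 + 5.74/2.777e+04^0.9])² = 0.25/(log₁₀[1.8e-06 + 0.000575])² = 0.25/(-3.239)² = 0.02383.
Total minor-loss coefficient ΣK = 4·0.22 + 3·0.8 = 3.28.
ΔP = [f·L/D + ΣK]·(ρV²/2) = [0.02383·42.83/0.5249 + 3.28]·(1026·0.06445²/2) = [1.944 + 3.28]·2.131 = 11.13 Pa.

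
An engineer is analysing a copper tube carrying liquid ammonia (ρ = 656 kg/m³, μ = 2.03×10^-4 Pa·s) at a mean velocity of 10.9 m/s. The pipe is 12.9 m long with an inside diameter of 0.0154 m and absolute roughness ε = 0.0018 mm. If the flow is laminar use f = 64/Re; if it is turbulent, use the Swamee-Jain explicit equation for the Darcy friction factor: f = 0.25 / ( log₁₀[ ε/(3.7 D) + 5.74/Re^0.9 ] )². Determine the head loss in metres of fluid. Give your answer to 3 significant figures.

h_f ≈ 73.7 m

Reynolds number Re = ρVD/μ = 656 · 10.9 · 0.0154 / 0.000203 = 5.424e+05.
Re > 4000 → turbulent. Relative roughness ε/D = 1.8e-06/0.0154 = 0.000117. Swamee-Jain: f = 0.25/(log₁₀[0.000117/3.7 + 5.74/5.424e+05^0.9])² = 0.25/(log₁₀[3.16e-05 + 3.96e-05])² = 0.25/(-4.147)² = 0.01453.
Darcy-Weisbach: ΔP = f(L/D)(ρV²/2) = 0.01453·(12.9/0.0154)·(656·10.9²/2) = 0.01453·837.7·3.897e+04 = 4.744e+05 Pa.
Head loss h_f = ΔP/(ρg) = 4.744e+05/(656·9.81) = 73.7 m.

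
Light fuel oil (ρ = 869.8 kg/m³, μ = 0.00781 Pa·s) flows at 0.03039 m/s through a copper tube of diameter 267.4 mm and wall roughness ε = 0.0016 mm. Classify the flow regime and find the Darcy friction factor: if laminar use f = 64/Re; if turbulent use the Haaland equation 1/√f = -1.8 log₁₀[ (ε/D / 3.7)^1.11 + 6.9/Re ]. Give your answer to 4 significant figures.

Re = ρVD/μ = 869.8·0.03039·0.2674/0.00781 = 905.
Re < 2300 → laminar, so f = 64/Re = 0.07072 (roughness is irrelevant in laminar flow).

f ≈ 0.07072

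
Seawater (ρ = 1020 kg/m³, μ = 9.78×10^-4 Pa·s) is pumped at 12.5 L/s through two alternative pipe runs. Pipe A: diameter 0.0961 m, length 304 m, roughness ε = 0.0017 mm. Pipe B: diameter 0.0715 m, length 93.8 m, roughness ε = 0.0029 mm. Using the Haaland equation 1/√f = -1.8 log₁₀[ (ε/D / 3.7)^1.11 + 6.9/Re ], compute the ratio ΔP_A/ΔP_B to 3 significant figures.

Pipe A: V = Q/A = 0.0125/0.007253 = 1.723 m/s; Re = 1.727e+05; ε/D = 1.77e-05; Haaland → f = 0.01605; ΔP_A = f(L/D)(ρV²/2) = 7.69e+04 Pa.
Pipe B: V = Q/A = 0.0125/0.004015 = 3.113 m/s; Re = 2.322e+05; ε/D = 4.06e-05; Haaland → f = 0.01535; ΔP_B = f(L/D)(ρV²/2) = 9.956e+04 Pa.
ΔP_A/ΔP_B = 7.69e+04/9.956e+04 = 0.772.

ΔP_A/ΔP_B ≈ 0.772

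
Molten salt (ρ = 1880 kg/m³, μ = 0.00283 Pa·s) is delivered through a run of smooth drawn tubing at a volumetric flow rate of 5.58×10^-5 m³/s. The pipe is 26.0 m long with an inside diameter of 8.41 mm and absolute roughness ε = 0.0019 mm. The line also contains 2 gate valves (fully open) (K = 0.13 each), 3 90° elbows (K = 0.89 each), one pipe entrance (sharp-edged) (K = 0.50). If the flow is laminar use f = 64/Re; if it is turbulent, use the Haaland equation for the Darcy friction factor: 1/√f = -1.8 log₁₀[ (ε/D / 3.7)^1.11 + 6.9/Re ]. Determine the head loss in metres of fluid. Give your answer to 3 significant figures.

Cross-sectional area A = πD²/4 = π(0.00841)²/4 = 5.555e-05 m²; mean velocity V = Q/A = 5.58e-05/5.555e-05 = 1.005 m/s.
Reynolds number Re = ρVD/μ = 1880 · 1.005 · 0.00841 / 0.00283 = 5612.
Re > 4000 → turbulent. Relative roughness ε/D = 1.9e-06/0.00841 = 0.000226. Haaland: 1/√f = -1.8 log₁₀[(0.000226/3.7)^1.11 + 6.9/5612] = -1.8 log₁₀[2.1e-05 + 0.00123] = 5.225, so f = 0.03663.
Total minor-loss coefficient ΣK = 2·0.13 + 3·0.89 + 1·0.5 = 3.43.
ΔP = [f·L/D + ΣK]·(ρV²/2) = [0.03663·26/0.00841 + 3.43]·(1880·1.005²/2) = [113.2 + 3.43]·948.5 = 1.107e+05 Pa.
Head loss h_f = ΔP/(ρg) = 1.107e+05/(1880·9.81) = 6.00 m.

h_f ≈ 6.00 m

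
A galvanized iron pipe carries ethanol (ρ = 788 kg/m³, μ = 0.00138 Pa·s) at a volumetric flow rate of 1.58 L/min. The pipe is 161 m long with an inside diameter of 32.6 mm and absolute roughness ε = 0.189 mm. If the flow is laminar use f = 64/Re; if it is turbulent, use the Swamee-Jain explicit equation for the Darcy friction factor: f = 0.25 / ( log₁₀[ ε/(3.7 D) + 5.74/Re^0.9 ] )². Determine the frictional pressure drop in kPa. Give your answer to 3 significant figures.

Q = 1.58 L/min = 1.58/60000 = 2.633e-05 m³/s.
Cross-sectional area A = πD²/4 = π(0.0326)²/4 = 0.0008347 m²; mean velocity V = Q/A = 2.633e-05/0.0008347 = 0.03155 m/s.
Reynolds number Re = ρVD/μ = 788 · 0.03155 · 0.0326 / 0.00138 = 587.3.
Re < 2300 → laminar flow, so f = 64/Re = 64/587.3 = 0.109 (the turbulent correlation is not needed).
Darcy-Weisbach: ΔP = f(L/D)(ρV²/2) = 0.109·(161/0.0326)·(788·0.03155²/2) = 0.109·4939·0.3922 = 211.1 Pa.
ΔP = 211.1 Pa = 0.211 kPa.

ΔP ≈ 0.211 kPa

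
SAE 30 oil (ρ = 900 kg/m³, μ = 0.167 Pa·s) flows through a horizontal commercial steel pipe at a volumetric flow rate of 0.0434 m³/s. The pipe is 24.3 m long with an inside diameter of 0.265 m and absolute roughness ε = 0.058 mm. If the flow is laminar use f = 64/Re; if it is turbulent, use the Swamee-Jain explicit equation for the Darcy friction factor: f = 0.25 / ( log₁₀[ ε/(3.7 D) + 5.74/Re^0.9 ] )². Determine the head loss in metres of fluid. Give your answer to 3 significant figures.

Cross-sectional area A = πD²/4 = π(0.265)²/4 = 0.05515 m²; mean velocity V = Q/A = 0.0434/0.05515 = 0.7869 m/s.
Reynolds number Re = ρVD/μ = 900 · 0.7869 · 0.265 / 0.167 = 1124.
Re < 2300 → laminar flow, so f = 64/Re = 64/1124 = 0.05695 (the turbulent correlation is not needed).
Darcy-Weisbach: ΔP = f(L/D)(ρV²/2) = 0.05695·(24.3/0.265)·(900·0.7869²/2) = 0.05695·91.7·278.6 = 1455 Pa.
Head loss h_f = ΔP/(ρg) = 1455/(900·9.81) = 0.165 m.

h_f ≈ 0.165 m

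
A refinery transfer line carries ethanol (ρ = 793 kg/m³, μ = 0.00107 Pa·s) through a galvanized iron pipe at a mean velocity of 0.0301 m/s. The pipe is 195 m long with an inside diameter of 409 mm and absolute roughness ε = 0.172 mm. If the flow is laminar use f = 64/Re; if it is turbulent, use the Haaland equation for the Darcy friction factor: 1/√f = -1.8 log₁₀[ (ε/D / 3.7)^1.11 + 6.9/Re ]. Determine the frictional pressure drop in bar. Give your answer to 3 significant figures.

Reynolds number Re = ρVD/μ = 793 · 0.0301 · 0.409 / 0.00107 = 9124.
Re > 4000 → turbulent. Relative roughness ε/D = 0.000172/0.409 = 0.000421. Haaland: 1/√f = -1.8 log₁₀[(0.000421/3.7)^1.11 + 6.9/9124] = -1.8 log₁₀[4.19e-05 + 0.000756] = 5.576, so f = 0.03216.
Darcy-Weisbach: ΔP = f(L/D)(ρV²/2) = 0.03216·(195/0.409)·(793·0.0301²/2) = 0.03216·476.8·0.3592 = 5.508 Pa.
ΔP = 5.508 Pa = 5.51×10^-5 bar.

ΔP ≈ 5.51×10^-5 bar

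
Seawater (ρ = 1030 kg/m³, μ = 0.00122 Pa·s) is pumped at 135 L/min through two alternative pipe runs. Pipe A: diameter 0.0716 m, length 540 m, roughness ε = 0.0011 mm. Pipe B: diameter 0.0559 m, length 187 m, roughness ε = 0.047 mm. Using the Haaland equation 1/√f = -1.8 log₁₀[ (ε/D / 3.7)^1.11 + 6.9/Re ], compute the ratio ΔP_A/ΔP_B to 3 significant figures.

Pipe A: V = Q/A = 0.00225/0.004026 = 0.5588 m/s; Re = 3.378e+04; ε/D = 1.54e-05; Haaland → f = 0.0227; ΔP_A = f(L/D)(ρV²/2) = 2.753e+04 Pa.
Pipe B: V = Q/A = 0.00225/0.002454 = 0.9168 m/s; Re = 4.327e+04; ε/D = 0.000841; Haaland → f = 0.02378; ΔP_B = f(L/D)(ρV²/2) = 3.444e+04 Pa.
ΔP_A/ΔP_B = 2.753e+04/3.444e+04 = 0.799.

ΔP_A/ΔP_B ≈ 0.799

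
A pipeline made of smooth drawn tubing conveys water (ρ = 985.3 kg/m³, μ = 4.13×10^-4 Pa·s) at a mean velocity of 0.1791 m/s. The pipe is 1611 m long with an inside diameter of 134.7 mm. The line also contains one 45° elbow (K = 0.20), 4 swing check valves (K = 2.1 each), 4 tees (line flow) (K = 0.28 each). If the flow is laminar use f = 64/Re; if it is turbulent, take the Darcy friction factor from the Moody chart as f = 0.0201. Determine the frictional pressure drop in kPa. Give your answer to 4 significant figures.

Reynolds number Re = ρVD/μ = 985.3 · 0.1791 · 0.1347 / 0.000413 = 5.755e+04.
Re > 4000 → turbulent; use the Moody-chart value f = 0.0201.
Total minor-loss coefficient ΣK = 1·0.2 + 4·2.1 + 4·0.28 = 9.72.
ΔP = [f·L/D + ΣK]·(ρV²/2) = [0.0201·1611/0.1347 + 9.72]·(985.3·0.1791²/2) = [240.4 + 9.72]·15.8 = 3952 Pa.
ΔP = 3952 Pa = 3.952 kPa.

ΔP ≈ 3.952 kPa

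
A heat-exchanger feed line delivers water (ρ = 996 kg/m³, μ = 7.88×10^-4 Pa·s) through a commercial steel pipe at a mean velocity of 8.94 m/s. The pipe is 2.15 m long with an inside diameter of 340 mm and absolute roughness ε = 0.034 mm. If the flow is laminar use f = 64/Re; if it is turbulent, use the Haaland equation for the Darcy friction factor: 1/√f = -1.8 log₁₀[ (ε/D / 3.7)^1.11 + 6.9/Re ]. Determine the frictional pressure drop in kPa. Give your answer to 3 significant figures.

ΔP ≈ 3.12 kPa

Reynolds number Re = ρVD/μ = 996 · 8.94 · 0.34 / 0.000788 = 3.842e+06.
Re > 4000 → turbulent. Relative roughness ε/D = 3.4e-05/0.34 = 0.0001. Haaland: 1/√f = -1.8 log₁₀[(0.0001/3.7)^1.11 + 6.9/3.842e+06] = -1.8 log₁₀[8.5e-06 + 1.8e-06] = 8.977, so f = 0.01241.
Darcy-Weisbach: ΔP = f(L/D)(ρV²/2) = 0.01241·(2.15/0.34)·(996·8.94²/2) = 0.01241·6.324·3.98e+04 = 3123 Pa.
ΔP = 3123 Pa = 3.12 kPa.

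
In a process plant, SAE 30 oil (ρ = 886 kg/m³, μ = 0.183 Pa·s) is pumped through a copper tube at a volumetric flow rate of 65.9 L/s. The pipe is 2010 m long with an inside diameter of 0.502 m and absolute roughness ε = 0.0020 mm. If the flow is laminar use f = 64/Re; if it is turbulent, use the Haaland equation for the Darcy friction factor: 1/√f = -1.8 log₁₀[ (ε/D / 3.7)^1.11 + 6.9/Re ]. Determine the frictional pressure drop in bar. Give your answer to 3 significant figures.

ΔP ≈ 0.156 bar

Q = 65.9 L/s = 65.9/1000 = 0.0659 m³/s.
Cross-sectional area A = πD²/4 = π(0.502)²/4 = 0.1979 m²; mean velocity V = Q/A = 0.0659/0.1979 = 0.333 m/s.
Reynolds number Re = ρVD/μ = 886 · 0.333 · 0.502 / 0.183 = 809.2.
Re < 2300 → laminar flow, so f = 64/Re = 64/809.2 = 0.07909 (the turbulent correlation is not needed).
Darcy-Weisbach: ΔP = f(L/D)(ρV²/2) = 0.07909·(2010/0.502)·(886·0.333²/2) = 0.07909·4004·49.11 = 1.555e+04 Pa.
ΔP = 1.555e+04 Pa = 0.156 bar.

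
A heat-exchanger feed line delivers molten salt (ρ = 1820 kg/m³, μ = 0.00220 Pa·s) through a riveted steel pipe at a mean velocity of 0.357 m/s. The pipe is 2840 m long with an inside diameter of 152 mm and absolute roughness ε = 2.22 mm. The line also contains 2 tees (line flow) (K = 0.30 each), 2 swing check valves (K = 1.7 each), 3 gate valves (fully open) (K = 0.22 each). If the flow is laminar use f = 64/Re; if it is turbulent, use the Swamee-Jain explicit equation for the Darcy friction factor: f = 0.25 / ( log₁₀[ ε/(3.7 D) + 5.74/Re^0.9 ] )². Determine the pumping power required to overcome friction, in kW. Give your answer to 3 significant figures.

Reynolds number Re = ρVD/μ = 1820 · 0.357 · 0.152 / 0.0022 = 4.489e+04.
Re > 4000 → turbulent. Relative roughness ε/D = 0.00222/0.152 = 0.0146. Swamee-Jain: f = 0.25/(log₁₀[0.0146/3.7 + 5.74/4.489e+04^0.9])² = 0.25/(log₁₀[0.00395 + 0.000373])² = 0.25/(-2.364)² = 0.04472.
Total minor-loss coefficient ΣK = 2·0.3 + 2·1.7 + 3·0.22 = 4.66.
ΔP = [f·L/D + ΣK]·(ρV²/2) = [0.04472·2840/0.152 + 4.66]·(1820·0.357²/2) = [835.5 + 4.66]·116 = 9.744e+04 Pa.
Q = V·A = 0.357·0.01815 = 0.006478 m³/s.
Pumping power P = QΔP = 0.006478·9.744e+04 = 631.2 W = 0.631 kW.

P ≈ 0.631 kW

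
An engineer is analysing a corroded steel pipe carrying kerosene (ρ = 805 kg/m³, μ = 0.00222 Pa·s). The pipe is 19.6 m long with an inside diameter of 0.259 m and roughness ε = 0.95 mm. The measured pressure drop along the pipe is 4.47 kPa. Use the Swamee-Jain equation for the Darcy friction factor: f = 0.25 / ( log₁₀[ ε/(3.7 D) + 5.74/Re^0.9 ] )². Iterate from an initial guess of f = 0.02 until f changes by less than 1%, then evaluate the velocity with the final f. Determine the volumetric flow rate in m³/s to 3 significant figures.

Rearranging Darcy-Weisbach: V = √(2·ΔP·D/(f·L·ρ)). With ε/D = 0.00095/0.259 = 0.00367, iterate starting from f = 0.02:
  f = 0.02 → V = √(2·4470·0.259/(0.02·19.6·805)) = 2.709 m/s; Re = ρVD/μ = 2.544e+05; f → 0.02833
  f = 0.02833 → V = 2.276 m/s; Re = 2.138e+05; f → 0.02843
Converged (Δf/f < 1%). With the final f = 0.02843: V = √(2·4470·0.259/(0.02843·19.6·805)) = 2.272 m/s.
Q = V·A = 2.272·(π/4·0.259²) = 0.1197 m³/s = 0.120 m³/s.

Q ≈ 0.120 m³/s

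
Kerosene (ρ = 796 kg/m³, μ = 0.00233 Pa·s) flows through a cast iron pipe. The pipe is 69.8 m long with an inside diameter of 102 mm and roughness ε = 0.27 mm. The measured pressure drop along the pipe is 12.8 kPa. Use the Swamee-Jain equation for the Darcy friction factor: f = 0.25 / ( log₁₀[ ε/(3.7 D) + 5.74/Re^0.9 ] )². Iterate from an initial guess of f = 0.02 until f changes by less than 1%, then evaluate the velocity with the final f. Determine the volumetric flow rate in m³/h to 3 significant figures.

Q ≈ 37.8 m³/h

Rearranging Darcy-Weisbach: V = √(2·ΔP·D/(f·L·ρ)). With ε/D = 0.00027/0.102 = 0.00265, iterate starting from f = 0.02:
  f = 0.02 → V = √(2·1.28e+04·0.102/(0.02·69.8·796)) = 1.533 m/s; Re = ρVD/μ = 5.342e+04; f → 0.02805
  f = 0.02805 → V = 1.294 m/s; Re = 4.51e+04; f → 0.02846
  f = 0.02846 → V = 1.285 m/s; Re = 4.478e+04; f → 0.02848
Converged (Δf/f < 1%). With the final f = 0.02848: V = √(2·1.28e+04·0.102/(0.02848·69.8·796)) = 1.285 m/s.
Q = V·A = 1.285·(π/4·0.102²) = 0.0105 m³/s = 37.8 m³/h.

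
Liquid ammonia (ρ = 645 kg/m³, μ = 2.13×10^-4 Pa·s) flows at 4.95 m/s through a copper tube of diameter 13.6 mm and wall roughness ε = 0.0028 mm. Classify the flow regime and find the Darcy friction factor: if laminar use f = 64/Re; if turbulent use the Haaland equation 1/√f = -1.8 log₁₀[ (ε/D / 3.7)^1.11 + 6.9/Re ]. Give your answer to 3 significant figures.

f ≈ 0.0169

Re = ρVD/μ = 645·4.95·0.0136/0.000213 = 2.039e+05.
Re > 4000 → turbulent. ε/D = 2.8e-06/0.0136 = 0.000206; Haaland: 1/√f = -1.8 log₁₀[1.89e-05 + 3.38e-05] = 7.699, so f = 0.01687.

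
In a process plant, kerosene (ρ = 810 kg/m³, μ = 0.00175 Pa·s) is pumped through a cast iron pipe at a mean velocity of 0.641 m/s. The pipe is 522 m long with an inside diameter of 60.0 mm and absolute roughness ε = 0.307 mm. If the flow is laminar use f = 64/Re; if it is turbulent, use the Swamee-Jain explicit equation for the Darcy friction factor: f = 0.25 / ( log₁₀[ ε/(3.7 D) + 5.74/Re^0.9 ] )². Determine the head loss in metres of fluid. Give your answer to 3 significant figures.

h_f ≈ 6.49 m

Reynolds number Re = ρVD/μ = 810 · 0.641 · 0.06 / 0.00175 = 1.78e+04.
Re > 4000 → turbulent. Relative roughness ε/D = 0.000307/0.06 = 0.00512. Swamee-Jain: f = 0.25/(log₁₀[0.00512/3.7 + 5.74/1.78e+04^0.9])² = 0.25/(log₁₀[0.00138 + 0.000858])² = 0.25/(-2.65)² = 0.03561.
Darcy-Weisbach: ΔP = f(L/D)(ρV²/2) = 0.03561·(522/0.06)·(810·0.641²/2) = 0.03561·8700·166.4 = 5.156e+04 Pa.
Head loss h_f = ΔP/(ρg) = 5.156e+04/(810·9.81) = 6.49 m.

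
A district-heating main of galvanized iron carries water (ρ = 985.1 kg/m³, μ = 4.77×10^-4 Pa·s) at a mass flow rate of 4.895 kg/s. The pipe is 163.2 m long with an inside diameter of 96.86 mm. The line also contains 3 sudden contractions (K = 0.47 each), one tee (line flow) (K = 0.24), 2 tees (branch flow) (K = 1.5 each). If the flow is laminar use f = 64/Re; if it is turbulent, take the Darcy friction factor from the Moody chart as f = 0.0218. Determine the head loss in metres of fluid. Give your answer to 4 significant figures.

A = πD²/4 = π(0.09686)²/4 = 0.007368 m²; mean velocity V = ṁ/(ρA) = 4.895/(985.1 · 0.007368) = 0.6744 m/s.
Reynolds number Re = ρVD/μ = 985.1 · 0.6744 · 0.09686 / 0.000477 = 1.349e+05.
Re > 4000 → turbulent; use the Moody-chart value f = 0.0218.
Total minor-loss coefficient ΣK = 3·0.47 + 1·0.24 + 2·1.5 = 4.65.
ΔP = [f·L/D + ΣK]·(ρV²/2) = [0.0218·163.2/0.09686 + 4.65]·(985.1·0.6744²/2) = [36.73 + 4.65]·224 = 9269 Pa.
Head loss h_f = ΔP/(ρg) = 9269/(985.1·9.81) = 0.9592 m.

h_f ≈ 0.9592 m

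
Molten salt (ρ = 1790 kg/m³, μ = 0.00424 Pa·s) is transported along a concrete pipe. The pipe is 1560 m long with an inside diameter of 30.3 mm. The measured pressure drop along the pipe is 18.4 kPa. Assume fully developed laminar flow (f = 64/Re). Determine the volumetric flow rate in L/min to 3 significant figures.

For laminar flow, f = 64/Re with Re = ρVD/μ, so Darcy-Weisbach reduces to ΔP = 32μLV/D². Solving for V: V = ΔP·D²/(32μL) = 1.84e+04·(0.0303)²/(32·0.00424·1560) = 0.07981 m/s.
Check: Re = ρVD/μ = 1790·0.07981·0.0303/0.00424 = 1021 < 2300, so the laminar assumption holds.
Q = V·A = 0.07981·(π/4·0.0303²) = 5.755e-05 m³/s = 3.45 L/min.

Q ≈ 3.45 L/min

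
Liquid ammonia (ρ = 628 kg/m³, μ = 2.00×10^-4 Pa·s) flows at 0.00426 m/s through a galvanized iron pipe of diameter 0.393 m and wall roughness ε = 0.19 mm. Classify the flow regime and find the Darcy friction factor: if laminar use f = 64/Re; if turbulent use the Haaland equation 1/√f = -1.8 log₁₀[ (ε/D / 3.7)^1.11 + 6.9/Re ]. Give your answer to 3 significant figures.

Re = ρVD/μ = 628·0.00426·0.393/0.0002 = 5257.
Re > 4000 → turbulent. ε/D = 0.00019/0.393 = 0.000483; Haaland: 1/√f = -1.8 log₁₀[4.89e-05 + 0.00131] = 5.159, so f = 0.03758.

f ≈ 0.0376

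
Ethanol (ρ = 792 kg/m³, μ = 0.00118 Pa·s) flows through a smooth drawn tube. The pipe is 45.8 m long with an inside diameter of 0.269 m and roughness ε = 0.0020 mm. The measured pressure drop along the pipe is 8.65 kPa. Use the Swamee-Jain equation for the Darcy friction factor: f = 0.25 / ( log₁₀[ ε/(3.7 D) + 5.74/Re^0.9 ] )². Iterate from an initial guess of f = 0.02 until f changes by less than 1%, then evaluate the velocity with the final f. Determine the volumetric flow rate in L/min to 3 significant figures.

Rearranging Darcy-Weisbach: V = √(2·ΔP·D/(f·L·ρ)). With ε/D = 2e-06/0.269 = 7.43e-06, iterate starting from f = 0.02:
  f = 0.02 → V = √(2·8650·0.269/(0.02·45.8·792)) = 2.533 m/s; Re = ρVD/μ = 4.573e+05; f → 0.01342
  f = 0.01342 → V = 3.092 m/s; Re = 5.583e+05; f → 0.01296
  f = 0.01296 → V = 3.146 m/s; Re = 5.68e+05; f → 0.01293
Converged (Δf/f < 1%). With the final f = 0.01293: V = √(2·8650·0.269/(0.01293·45.8·792)) = 3.15 m/s.
Q = V·A = 3.15·(π/4·0.269²) = 0.179 m³/s = 10700 L/min.

Q ≈ 10700 L/min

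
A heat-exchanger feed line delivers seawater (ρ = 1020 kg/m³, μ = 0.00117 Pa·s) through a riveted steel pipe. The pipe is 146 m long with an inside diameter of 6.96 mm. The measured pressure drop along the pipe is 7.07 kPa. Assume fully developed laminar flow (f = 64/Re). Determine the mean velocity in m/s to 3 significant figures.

For laminar flow, f = 64/Re with Re = ρVD/μ, so Darcy-Weisbach reduces to ΔP = 32μLV/D². Solving for V: V = ΔP·D²/(32μL) = 7070·(0.00696)²/(32·0.00117·146) = 0.06265 m/s.
Check: Re = ρVD/μ = 1020·0.06265·0.00696/0.00117 = 380.2 < 2300, so the laminar assumption holds.

V ≈ 0.0627 m/s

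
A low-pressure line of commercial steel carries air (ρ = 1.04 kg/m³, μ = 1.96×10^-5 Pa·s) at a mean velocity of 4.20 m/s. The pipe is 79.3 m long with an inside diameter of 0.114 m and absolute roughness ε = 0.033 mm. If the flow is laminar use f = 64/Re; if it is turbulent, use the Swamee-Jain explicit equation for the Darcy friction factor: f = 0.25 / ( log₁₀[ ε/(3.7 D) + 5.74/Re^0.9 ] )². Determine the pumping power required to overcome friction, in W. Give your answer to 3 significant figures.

Reynolds number Re = ρVD/μ = 1.04 · 4.2 · 0.114 / 1.96e-05 = 2.541e+04.
Re > 4000 → turbulent. Relative roughness ε/D = 3.3e-05/0.114 = 0.000289. Swamee-Jain: f = 0.25/(log₁₀[0.000289/3.7 + 5.74/2.541e+04^0.9])² = 0.25/(log₁₀[7.82e-05 + 0.000623])² = 0.25/(-3.154)² = 0.02513.
Darcy-Weisbach: ΔP = f(L/D)(ρV²/2) = 0.02513·(79.3/0.114)·(1.04·4.2²/2) = 0.02513·695.6·9.173 = 160.3 Pa.
Q = V·A = 4.2·0.01021 = 0.04287 m³/s.
Pumping power P = QΔP = 0.04287·160.3 = 6.874 W = 6.87 W.

P ≈ 6.87 W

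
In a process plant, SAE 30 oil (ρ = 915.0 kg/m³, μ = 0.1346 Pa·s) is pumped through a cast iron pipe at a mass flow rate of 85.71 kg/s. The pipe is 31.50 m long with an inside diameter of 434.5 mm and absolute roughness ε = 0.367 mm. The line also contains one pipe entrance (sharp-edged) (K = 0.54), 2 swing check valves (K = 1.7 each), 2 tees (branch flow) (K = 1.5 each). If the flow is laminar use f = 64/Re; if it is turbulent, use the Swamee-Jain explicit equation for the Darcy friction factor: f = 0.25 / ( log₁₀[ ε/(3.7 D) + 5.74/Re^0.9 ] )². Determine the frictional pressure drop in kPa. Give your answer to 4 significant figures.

ΔP ≈ 1.721 kPa

A = πD²/4 = π(0.4345)²/4 = 0.1483 m²; mean velocity V = ṁ/(ρA) = 85.71/(915 · 0.1483) = 0.6317 m/s.
Reynolds number Re = ρVD/μ = 915 · 0.6317 · 0.4345 / 0.135 = 1866.
Re < 2300 → laminar flow, so f = 64/Re = 64/1866 = 0.0343 (the turbulent correlation is not needed).
Total minor-loss coefficient ΣK = 1·0.54 + 2·1.7 + 2·1.5 = 6.94.
ΔP = [f·L/D + ΣK]·(ρV²/2) = [0.0343·31.5/0.4345 + 6.94]·(915·0.6317²/2) = [2.487 + 6.94]·182.6 = 1721 Pa.
ΔP = 1721 Pa = 1.721 kPa.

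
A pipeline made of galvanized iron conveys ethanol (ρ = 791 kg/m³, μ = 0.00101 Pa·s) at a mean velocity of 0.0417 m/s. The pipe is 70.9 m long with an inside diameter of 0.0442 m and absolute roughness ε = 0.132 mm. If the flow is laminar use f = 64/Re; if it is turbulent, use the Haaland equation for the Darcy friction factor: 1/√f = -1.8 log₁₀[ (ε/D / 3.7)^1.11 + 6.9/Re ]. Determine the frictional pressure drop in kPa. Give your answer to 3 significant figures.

ΔP ≈ 0.0489 kPa

Reynolds number Re = ρVD/μ = 791 · 0.0417 · 0.0442 / 0.00101 = 1443.
Re < 2300 → laminar flow, so f = 64/Re = 64/1443 = 0.04434 (the turbulent correlation is not needed).
Darcy-Weisbach: ΔP = f(L/D)(ρV²/2) = 0.04434·(70.9/0.0442)·(791·0.0417²/2) = 0.04434·1604·0.6877 = 48.91 Pa.
ΔP = 48.91 Pa = 0.0489 kPa.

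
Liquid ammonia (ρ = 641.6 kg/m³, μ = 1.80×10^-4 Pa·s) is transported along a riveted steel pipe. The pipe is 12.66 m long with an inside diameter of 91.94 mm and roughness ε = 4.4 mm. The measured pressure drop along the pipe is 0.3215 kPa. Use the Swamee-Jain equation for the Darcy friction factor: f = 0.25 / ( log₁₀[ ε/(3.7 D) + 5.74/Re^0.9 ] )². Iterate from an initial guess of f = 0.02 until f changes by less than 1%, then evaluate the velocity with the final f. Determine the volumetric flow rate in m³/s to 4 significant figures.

Q ≈ 0.002132 m³/s

Rearranging Darcy-Weisbach: V = √(2·ΔP·D/(f·L·ρ)). With ε/D = 0.0044/0.09194 = 0.0479, iterate starting from f = 0.02:
  f = 0.02 → V = √(2·321.5·0.09194/(0.02·12.66·641.6)) = 0.6032 m/s; Re = ρVD/μ = 1.977e+05; f → 0.07036
  f = 0.07036 → V = 0.3216 m/s; Re = 1.054e+05; f → 0.07055
Converged (Δf/f < 1%). With the final f = 0.07055: V = √(2·321.5·0.09194/(0.07055·12.66·641.6)) = 0.3212 m/s.
Q = V·A = 0.3212·(π/4·0.09194²) = 0.002132 m³/s = 0.002132 m³/s.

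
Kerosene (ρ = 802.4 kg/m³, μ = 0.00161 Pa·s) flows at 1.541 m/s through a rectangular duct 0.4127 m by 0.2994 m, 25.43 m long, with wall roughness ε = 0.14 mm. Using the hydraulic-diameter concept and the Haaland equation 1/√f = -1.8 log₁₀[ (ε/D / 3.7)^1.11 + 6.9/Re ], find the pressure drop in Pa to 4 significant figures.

Hydraulic diameter D_h = 4A/P = 4·(0.4127·0.2994)/(2·(0.4127+0.2994)) = 0.4942/1.424 = 0.347 m.
Re = ρVD_h/μ = 802.4·1.541·0.347/0.00161 = 2.665e+05.
ε/D_h = 0.00014/0.347 = 0.000403; Haaland gives 1/√f = -1.8 log₁₀[4e-05+2.59e-05] = 7.527, so f = 0.01765.
ΔP = f(L/D_h)(ρV²/2) = 0.01765·25.43/0.347·952.7 = 1232 Pa.

ΔP ≈ 1232 Pa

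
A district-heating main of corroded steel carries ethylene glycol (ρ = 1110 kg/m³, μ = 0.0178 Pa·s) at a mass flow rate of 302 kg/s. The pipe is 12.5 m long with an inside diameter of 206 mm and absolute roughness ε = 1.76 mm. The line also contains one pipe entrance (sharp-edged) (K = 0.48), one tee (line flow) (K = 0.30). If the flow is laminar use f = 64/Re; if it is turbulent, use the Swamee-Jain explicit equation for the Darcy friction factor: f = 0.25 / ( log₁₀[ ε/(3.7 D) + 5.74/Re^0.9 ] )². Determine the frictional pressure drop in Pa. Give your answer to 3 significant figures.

ΔP ≈ 112000 Pa

A = πD²/4 = π(0.206)²/4 = 0.03333 m²; mean velocity V = ṁ/(ρA) = 302/(1110 · 0.03333) = 8.163 m/s.
Reynolds number Re = ρVD/μ = 1110 · 8.163 · 0.206 / 0.0178 = 1.049e+05.
Re > 4000 → turbulent. Relative roughness ε/D = 0.00176/0.206 = 0.00854. Swamee-Jain: f = 0.25/(log₁₀[0.00854/3.7 + 5.74/1.049e+05^0.9])² = 0.25/(log₁₀[0.00231 + 0.000174])² = 0.25/(-2.605)² = 0.03684.
Total minor-loss coefficient ΣK = 1·0.48 + 1·0.3 = 0.78.
ΔP = [f·L/D + ΣK]·(ρV²/2) = [0.03684·12.5/0.206 + 0.78]·(1110·8.163²/2) = [2.235 + 0.78]·3.698e+04 = 1.115e+05 Pa.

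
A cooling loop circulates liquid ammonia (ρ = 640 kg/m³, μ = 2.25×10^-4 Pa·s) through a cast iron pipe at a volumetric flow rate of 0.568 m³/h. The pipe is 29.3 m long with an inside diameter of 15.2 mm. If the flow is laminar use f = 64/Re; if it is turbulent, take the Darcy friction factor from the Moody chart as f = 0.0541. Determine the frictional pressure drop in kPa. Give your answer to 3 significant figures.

Q = 0.568 m³/h = 0.568/3600 = 0.0001578 m³/s.
Cross-sectional area A = πD²/4 = π(0.0152)²/4 = 0.0001815 m²; mean velocity V = Q/A = 0.0001578/0.0001815 = 0.8695 m/s.
Reynolds number Re = ρVD/μ = 640 · 0.8695 · 0.0152 / 0.000225 = 3.759e+04.
Re > 4000 → turbulent; use the Moody-chart value f = 0.0541.
Darcy-Weisbach: ΔP = f(L/D)(ρV²/2) = 0.0541·(29.3/0.0152)·(640·0.8695²/2) = 0.0541·1928·241.9 = 2.523e+04 Pa.
ΔP = 2.523e+04 Pa = 25.2 kPa.

ΔP ≈ 25.2 kPa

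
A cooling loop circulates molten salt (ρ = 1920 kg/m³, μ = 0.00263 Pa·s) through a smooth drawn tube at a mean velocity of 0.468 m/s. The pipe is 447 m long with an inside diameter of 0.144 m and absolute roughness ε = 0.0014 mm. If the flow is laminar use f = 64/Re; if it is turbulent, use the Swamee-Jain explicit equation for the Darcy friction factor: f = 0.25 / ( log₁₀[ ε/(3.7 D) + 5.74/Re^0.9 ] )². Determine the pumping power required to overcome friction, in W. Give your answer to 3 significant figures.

Reynolds number Re = ρVD/μ = 1920 · 0.468 · 0.144 / 0.00263 = 4.92e+04.
Re > 4000 → turbulent. Relative roughness ε/D = 1.4e-06/0.144 = 9.72e-06. Swamee-Jain: f = 0.25/(log₁₀[9.72e-06/3.7 + 5.74/4.92e+04^0.9])² = 0.25/(log₁₀[2.63e-06 + 0.000344])² = 0.25/(-3.461)² = 0.02088.
Darcy-Weisbach: ΔP = f(L/D)(ρV²/2) = 0.02088·(447/0.144)·(1920·0.468²/2) = 0.02088·3104·210.3 = 1.363e+04 Pa.
Q = V·A = 0.468·0.01629 = 0.007622 m³/s.
Pumping power P = QΔP = 0.007622·1.363e+04 = 103.9 W = 104 W.

P ≈ 104 W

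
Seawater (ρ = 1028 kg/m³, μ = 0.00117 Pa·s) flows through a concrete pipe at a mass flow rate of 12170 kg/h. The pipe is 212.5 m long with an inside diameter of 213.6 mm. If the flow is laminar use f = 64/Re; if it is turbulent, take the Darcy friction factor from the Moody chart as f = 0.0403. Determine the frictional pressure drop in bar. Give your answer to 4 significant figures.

ṁ = 12170 kg/h = 12170/3600 = 3.381 kg/s.
A = πD²/4 = π(0.2136)²/4 = 0.03583 m²; mean velocity V = ṁ/(ρA) = 3.381/(1028 · 0.03583) = 0.09177 m/s.
Reynolds number Re = ρVD/μ = 1028 · 0.09177 · 0.2136 / 0.00117 = 1.722e+04.
Re > 4000 → turbulent; use the Moody-chart value f = 0.0403.
Darcy-Weisbach: ΔP = f(L/D)(ρV²/2) = 0.0403·(212.5/0.2136)·(1028·0.09177²/2) = 0.0403·994.9·4.329 = 173.6 Pa.
ΔP = 173.6 Pa = 0.001736 bar.

ΔP ≈ 0.001736 bar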